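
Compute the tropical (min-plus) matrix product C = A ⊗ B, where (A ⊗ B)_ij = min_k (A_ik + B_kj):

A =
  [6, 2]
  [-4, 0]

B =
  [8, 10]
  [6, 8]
A ⊗ B =
  [8, 10]
  [4, 6]

Apply the min-plus product entry-by-entry:
  C[0][0] = min over k of (A[0][0] + B[0][0] = 6 + 8 = 14, A[0][1] + B[1][0] = 2 + 6 = 8) = 8 (attained at k = 1)
  C[0][1] = min over k of (A[0][0] + B[0][1] = 6 + 10 = 16, A[0][1] + B[1][1] = 2 + 8 = 10) = 10 (attained at k = 1)
  C[1][0] = min over k of (A[1][0] + B[0][0] = -4 + 8 = 4, A[1][1] + B[1][0] = 0 + 6 = 6) = 4 (attained at k = 0)
  C[1][1] = min over k of (A[1][0] + B[0][1] = -4 + 10 = 6, A[1][1] + B[1][1] = 0 + 8 = 8) = 6 (attained at k = 0)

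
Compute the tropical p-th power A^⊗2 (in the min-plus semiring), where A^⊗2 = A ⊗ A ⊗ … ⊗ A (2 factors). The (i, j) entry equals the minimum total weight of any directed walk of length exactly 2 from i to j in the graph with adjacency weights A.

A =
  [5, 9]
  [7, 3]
A^⊗2 =
  [10, 12]
  [10, 6]

Each entry (A^⊗2)_ij equals the minimum over all length-2 walks i = v_0 → v_1 → … → v_2 = j of Σ_t A[v_t][v_{t+1}]. For example, for (i, j) = (0, 1) we minimise over 2 possible intermediate vertex sequences; the minimum is 12, attained along the walk 0 → 1 → 1.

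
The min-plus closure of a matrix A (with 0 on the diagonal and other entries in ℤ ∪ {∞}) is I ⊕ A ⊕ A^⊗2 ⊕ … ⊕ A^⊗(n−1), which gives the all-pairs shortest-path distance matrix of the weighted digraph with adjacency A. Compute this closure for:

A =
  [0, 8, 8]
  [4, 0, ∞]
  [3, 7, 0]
Closure =
  [0, 8, 8]
  [4, 0, 12]
  [3, 7, 0]

This is the Floyd-Warshall all-pairs shortest-path computation. For each intermediate vertex k = 0, 1, …, 2, update dist[i][j] ← min(dist[i][j], dist[i][k] + dist[k][j]). The final matrix gives, for each (i, j), the minimum total weight of any directed path from i to j (possibly empty when i = j).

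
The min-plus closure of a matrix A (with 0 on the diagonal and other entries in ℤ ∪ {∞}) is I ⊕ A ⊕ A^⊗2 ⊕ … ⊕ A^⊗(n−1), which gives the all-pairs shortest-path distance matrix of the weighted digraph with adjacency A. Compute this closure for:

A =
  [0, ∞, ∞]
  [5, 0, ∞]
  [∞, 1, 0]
Closure =
  [0, ∞, ∞]
  [5, 0, ∞]
  [6, 1, 0]

This is the Floyd-Warshall all-pairs shortest-path computation. For each intermediate vertex k = 0, 1, …, 2, update dist[i][j] ← min(dist[i][j], dist[i][k] + dist[k][j]). The final matrix gives, for each (i, j), the minimum total weight of any directed path from i to j (possibly empty when i = j).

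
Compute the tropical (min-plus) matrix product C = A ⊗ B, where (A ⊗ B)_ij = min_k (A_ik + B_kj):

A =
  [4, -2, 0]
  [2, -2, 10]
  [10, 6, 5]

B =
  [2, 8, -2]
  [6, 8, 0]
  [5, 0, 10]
A ⊗ B =
  [4, 0, -2]
  [4, 6, -2]
  [10, 5, 6]

Apply the min-plus product entry-by-entry:
  C[0][0] = min over k of (A[0][0] + B[0][0] = 4 + 2 = 6, A[0][1] + B[1][0] = -2 + 6 = 4, A[0][2] + B[2][0] = 0 + 5 = 5) = 4 (attained at k = 1)
  C[0][1] = min over k of (A[0][0] + B[0][1] = 4 + 8 = 12, A[0][1] + B[1][1] = -2 + 8 = 6, A[0][2] + B[2][1] = 0 + 0 = 0) = 0 (attained at k = 2)
  C[0][2] = min over k of (A[0][0] + B[0][2] = 4 + -2 = 2, A[0][1] + B[1][2] = -2 + 0 = -2, A[0][2] + B[2][2] = 0 + 10 = 10) = -2 (attained at k = 1)
  C[1][0] = min over k of (A[1][0] + B[0][0] = 2 + 2 = 4, A[1][1] + B[1][0] = -2 + 6 = 4, A[1][2] + B[2][0] = 10 + 5 = 15) = 4 (attained at k = 0)
  C[1][1] = min over k of (A[1][0] + B[0][1] = 2 + 8 = 10, A[1][1] + B[1][1] = -2 + 8 = 6, A[1][2] + B[2][1] = 10 + 0 = 10) = 6 (attained at k = 1)
  C[1][2] = min over k of (A[1][0] + B[0][2] = 2 + -2 = 0, A[1][1] + B[1][2] = -2 + 0 = -2, A[1][2] + B[2][2] = 10 + 10 = 20) = -2 (attained at k = 1)
  C[2][0] = min over k of (A[2][0] + B[0][0] = 10 + 2 = 12, A[2][1] + B[1][0] = 6 + 6 = 12, A[2][2] + B[2][0] = 5 + 5 = 10) = 10 (attained at k = 2)
  C[2][1] = min over k of (A[2][0] + B[0][1] = 10 + 8 = 18, A[2][1] + B[1][1] = 6 + 8 = 14, A[2][2] + B[2][1] = 5 + 0 = 5) = 5 (attained at k = 2)
  C[2][2] = min over k of (A[2][0] + B[0][2] = 10 + -2 = 8, A[2][1] + B[1][2] = 6 + 0 = 6, A[2][2] + B[2][2] = 5 + 10 = 15) = 6 (attained at k = 1)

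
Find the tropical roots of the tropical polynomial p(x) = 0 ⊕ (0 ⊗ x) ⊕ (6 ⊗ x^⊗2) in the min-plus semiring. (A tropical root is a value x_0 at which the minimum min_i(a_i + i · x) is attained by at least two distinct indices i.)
Roots: {-6, 0}

Each tropical root is a break point of the lower envelope of the lines y = a_i + i · x (there are 3 lines, with slopes 0, 1, ..., 2). Only the lines that attain the minimum somewhere contribute to roots; other lines are dominated. Here the surviving (envelope) indices are i = 2, i = 1, i = 0.
Intersections between consecutive envelope lines give the roots: for adjacent envelope indices i < j the intersection is x = (a_i − a_j) / (j − i). Reading off the sorted break points: {-6, 0}.
Verification: at each break x_0, at least two indices attain the minimum of min_i(a_i + i · x_0).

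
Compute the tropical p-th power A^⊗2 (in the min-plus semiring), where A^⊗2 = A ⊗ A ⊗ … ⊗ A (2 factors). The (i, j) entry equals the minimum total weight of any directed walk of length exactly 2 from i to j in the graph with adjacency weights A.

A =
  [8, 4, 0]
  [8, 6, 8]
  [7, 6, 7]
A^⊗2 =
  [7, 6, 7]
  [14, 12, 8]
  [14, 11, 7]

Each entry (A^⊗2)_ij equals the minimum over all length-2 walks i = v_0 → v_1 → … → v_2 = j of Σ_t A[v_t][v_{t+1}]. For example, for (i, j) = (0, 2) we minimise over 3 possible intermediate vertex sequences; the minimum is 7, attained along the walk 0 → 2 → 2.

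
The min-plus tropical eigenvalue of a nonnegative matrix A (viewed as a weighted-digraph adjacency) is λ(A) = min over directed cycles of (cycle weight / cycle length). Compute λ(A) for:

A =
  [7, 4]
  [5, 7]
λ(A) = 9/2

Enumerate directed cycles and compute their means (weight / length). Sample:
  cycle 0 → 0: weight = 7, length = 1, mean = 7/1 ≈ 7.000
  cycle 1 → 1: weight = 7, length = 1, mean = 7/1 ≈ 7.000
  cycle 0 → 1 → 0: weight = 9, length = 2, mean = 9/2 ≈ 4.500
  cycle 1 → 0 → 1: weight = 9, length = 2, mean = 9/2 ≈ 4.500
Minimum mean = 4.500, attained e.g. along the cycle 0 → 1 → 0 with weight 9 and length 2. So λ(A) = 9/2 = 9/2.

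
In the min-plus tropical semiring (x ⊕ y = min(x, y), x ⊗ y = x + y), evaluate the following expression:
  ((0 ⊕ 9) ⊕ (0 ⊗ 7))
((0 ⊕ 9) ⊕ (0 ⊗ 7)) = 0

Expand innermost to outermost. Recall ⊕ takes the minimum of its arguments and ⊗ takes their sum. Working out the expression ((0 ⊕ 9) ⊕ (0 ⊗ 7)) gives 0.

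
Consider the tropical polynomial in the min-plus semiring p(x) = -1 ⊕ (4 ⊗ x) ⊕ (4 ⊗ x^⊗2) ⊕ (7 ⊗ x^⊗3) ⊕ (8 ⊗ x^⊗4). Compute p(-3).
p(-3) = -4

A tropical monomial a ⊗ x^⊗i evaluates to a + i · x. Evaluating each term at x = -3:
  Term 0 contributes -1 + 0 · -3 = -1
  Term 1 contributes 4 + 1 · -3 = 1
  Term 2 contributes 4 + 2 · -3 = -2
  Term 3 contributes 7 + 3 · -3 = -2
  Term 4 contributes 8 + 4 · -3 = -4
p(-3) = ⊕ of these = min[-1, 1, -2, -2, -4] = -4.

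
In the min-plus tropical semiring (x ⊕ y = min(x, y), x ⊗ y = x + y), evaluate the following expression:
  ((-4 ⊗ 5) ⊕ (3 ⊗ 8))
((-4 ⊗ 5) ⊕ (3 ⊗ 8)) = 1

Expand innermost to outermost. Recall ⊕ takes the minimum of its arguments and ⊗ takes their sum. Working out the expression ((-4 ⊗ 5) ⊕ (3 ⊗ 8)) gives 1.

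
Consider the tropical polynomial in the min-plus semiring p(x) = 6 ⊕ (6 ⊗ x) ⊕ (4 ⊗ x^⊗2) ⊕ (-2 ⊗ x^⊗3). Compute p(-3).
p(-3) = -11

A tropical monomial a ⊗ x^⊗i evaluates to a + i · x. Evaluating each term at x = -3:
  Term 0 contributes 6 + 0 · -3 = 6
  Term 1 contributes 6 + 1 · -3 = 3
  Term 2 contributes 4 + 2 · -3 = -2
  Term 3 contributes -2 + 3 · -3 = -11
p(-3) = ⊕ of these = min[6, 3, -2, -11] = -11.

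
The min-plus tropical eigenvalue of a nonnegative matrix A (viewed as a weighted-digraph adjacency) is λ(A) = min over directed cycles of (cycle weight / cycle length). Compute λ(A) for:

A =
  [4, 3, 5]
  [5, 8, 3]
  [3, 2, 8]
λ(A) = 5/2

Enumerate directed cycles and compute their means (weight / length). Sample:
  cycle 0 → 0: weight = 4, length = 1, mean = 4/1 ≈ 4.000
  cycle 1 → 1: weight = 8, length = 1, mean = 8/1 ≈ 8.000
  cycle 2 → 2: weight = 8, length = 1, mean = 8/1 ≈ 8.000
  cycle 0 → 1 → 0: weight = 8, length = 2, mean = 8/2 ≈ 4.000
  cycle 0 → 2 → 0: weight = 8, length = 2, mean = 8/2 ≈ 4.000
  cycle 1 → 0 → 1: weight = 8, length = 2, mean = 8/2 ≈ 4.000
Minimum mean = 2.500, attained e.g. along the cycle 1 → 2 → 1 with weight 5 and length 2. So λ(A) = 5/2 = 5/2.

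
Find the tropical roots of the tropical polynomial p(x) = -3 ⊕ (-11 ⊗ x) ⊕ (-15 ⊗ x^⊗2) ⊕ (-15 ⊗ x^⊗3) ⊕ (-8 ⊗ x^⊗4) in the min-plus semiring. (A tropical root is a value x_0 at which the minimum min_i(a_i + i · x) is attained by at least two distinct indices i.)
Roots: {-7, 0, 4, 8}

Each tropical root is a break point of the lower envelope of the lines y = a_i + i · x (there are 5 lines, with slopes 0, 1, ..., 4). Only the lines that attain the minimum somewhere contribute to roots; other lines are dominated. Here the surviving (envelope) indices are i = 4, i = 3, i = 2, i = 1, i = 0.
Intersections between consecutive envelope lines give the roots: for adjacent envelope indices i < j the intersection is x = (a_i − a_j) / (j − i). Reading off the sorted break points: {-7, 0, 4, 8}.
Verification: at each break x_0, at least two indices attain the minimum of min_i(a_i + i · x_0).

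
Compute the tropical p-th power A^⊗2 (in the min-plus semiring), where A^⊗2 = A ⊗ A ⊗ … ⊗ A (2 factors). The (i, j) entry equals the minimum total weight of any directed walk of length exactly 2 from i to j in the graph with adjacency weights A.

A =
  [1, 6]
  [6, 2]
A^⊗2 =
  [2, 7]
  [7, 4]

Each entry (A^⊗2)_ij equals the minimum over all length-2 walks i = v_0 → v_1 → … → v_2 = j of Σ_t A[v_t][v_{t+1}]. For example, for (i, j) = (0, 1) we minimise over 2 possible intermediate vertex sequences; the minimum is 7, attained along the walk 0 → 0 → 1.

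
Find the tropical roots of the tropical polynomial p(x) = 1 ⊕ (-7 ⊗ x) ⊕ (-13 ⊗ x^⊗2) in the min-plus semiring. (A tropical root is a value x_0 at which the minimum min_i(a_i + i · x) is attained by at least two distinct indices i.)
Roots: {6, 8}

Each tropical root is a break point of the lower envelope of the lines y = a_i + i · x (there are 3 lines, with slopes 0, 1, ..., 2). Only the lines that attain the minimum somewhere contribute to roots; other lines are dominated. Here the surviving (envelope) indices are i = 2, i = 1, i = 0.
Intersections between consecutive envelope lines give the roots: for adjacent envelope indices i < j the intersection is x = (a_i − a_j) / (j − i). Reading off the sorted break points: {6, 8}.
Verification: at each break x_0, at least two indices attain the minimum of min_i(a_i + i · x_0).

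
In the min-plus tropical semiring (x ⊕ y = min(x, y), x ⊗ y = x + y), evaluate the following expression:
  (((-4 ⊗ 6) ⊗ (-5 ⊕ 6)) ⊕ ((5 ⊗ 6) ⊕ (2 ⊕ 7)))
(((-4 ⊗ 6) ⊗ (-5 ⊕ 6)) ⊕ ((5 ⊗ 6) ⊕ (2 ⊕ 7))) = -3

Expand innermost to outermost. Recall ⊕ takes the minimum of its arguments and ⊗ takes their sum. Working out the expression (((-4 ⊗ 6) ⊗ (-5 ⊕ 6)) ⊕ ((5 ⊗ 6) ⊕ (2 ⊕ 7))) gives -3.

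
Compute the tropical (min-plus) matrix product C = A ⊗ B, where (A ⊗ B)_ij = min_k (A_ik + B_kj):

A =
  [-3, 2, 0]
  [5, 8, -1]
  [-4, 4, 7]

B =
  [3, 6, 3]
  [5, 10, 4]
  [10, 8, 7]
A ⊗ B =
  [0, 3, 0]
  [8, 7, 6]
  [-1, 2, -1]

Apply the min-plus product entry-by-entry:
  C[0][0] = min over k of (A[0][0] + B[0][0] = -3 + 3 = 0, A[0][1] + B[1][0] = 2 + 5 = 7, A[0][2] + B[2][0] = 0 + 10 = 10) = 0 (attained at k = 0)
  C[0][1] = min over k of (A[0][0] + B[0][1] = -3 + 6 = 3, A[0][1] + B[1][1] = 2 + 10 = 12, A[0][2] + B[2][1] = 0 + 8 = 8) = 3 (attained at k = 0)
  C[0][2] = min over k of (A[0][0] + B[0][2] = -3 + 3 = 0, A[0][1] + B[1][2] = 2 + 4 = 6, A[0][2] + B[2][2] = 0 + 7 = 7) = 0 (attained at k = 0)
  C[1][0] = min over k of (A[1][0] + B[0][0] = 5 + 3 = 8, A[1][1] + B[1][0] = 8 + 5 = 13, A[1][2] + B[2][0] = -1 + 10 = 9) = 8 (attained at k = 0)
  C[1][1] = min over k of (A[1][0] + B[0][1] = 5 + 6 = 11, A[1][1] + B[1][1] = 8 + 10 = 18, A[1][2] + B[2][1] = -1 + 8 = 7) = 7 (attained at k = 2)
  C[1][2] = min over k of (A[1][0] + B[0][2] = 5 + 3 = 8, A[1][1] + B[1][2] = 8 + 4 = 12, A[1][2] + B[2][2] = -1 + 7 = 6) = 6 (attained at k = 2)
  C[2][0] = min over k of (A[2][0] + B[0][0] = -4 + 3 = -1, A[2][1] + B[1][0] = 4 + 5 = 9, A[2][2] + B[2][0] = 7 + 10 = 17) = -1 (attained at k = 0)
  C[2][1] = min over k of (A[2][0] + B[0][1] = -4 + 6 = 2, A[2][1] + B[1][1] = 4 + 10 = 14, A[2][2] + B[2][1] = 7 + 8 = 15) = 2 (attained at k = 0)
  C[2][2] = min over k of (A[2][0] + B[0][2] = -4 + 3 = -1, A[2][1] + B[1][2] = 4 + 4 = 8, A[2][2] + B[2][2] = 7 + 7 = 14) = -1 (attained at k = 0)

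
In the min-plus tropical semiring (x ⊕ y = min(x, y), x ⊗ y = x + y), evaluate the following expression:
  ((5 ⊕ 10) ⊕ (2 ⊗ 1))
((5 ⊕ 10) ⊕ (2 ⊗ 1)) = 3

Expand innermost to outermost. Recall ⊕ takes the minimum of its arguments and ⊗ takes their sum. Working out the expression ((5 ⊕ 10) ⊕ (2 ⊗ 1)) gives 3.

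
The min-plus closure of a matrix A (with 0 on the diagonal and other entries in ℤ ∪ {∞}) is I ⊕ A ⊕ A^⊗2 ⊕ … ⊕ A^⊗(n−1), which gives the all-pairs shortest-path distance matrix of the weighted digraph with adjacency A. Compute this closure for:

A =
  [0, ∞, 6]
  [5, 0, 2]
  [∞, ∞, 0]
Closure =
  [0, ∞, 6]
  [5, 0, 2]
  [∞, ∞, 0]

This is the Floyd-Warshall all-pairs shortest-path computation. For each intermediate vertex k = 0, 1, …, 2, update dist[i][j] ← min(dist[i][j], dist[i][k] + dist[k][j]). The final matrix gives, for each (i, j), the minimum total weight of any directed path from i to j (possibly empty when i = j).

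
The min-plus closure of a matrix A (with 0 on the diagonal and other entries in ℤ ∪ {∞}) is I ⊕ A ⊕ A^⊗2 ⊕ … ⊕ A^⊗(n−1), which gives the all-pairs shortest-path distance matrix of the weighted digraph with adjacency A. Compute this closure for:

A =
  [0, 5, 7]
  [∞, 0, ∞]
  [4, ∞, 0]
Closure =
  [0, 5, 7]
  [∞, 0, ∞]
  [4, 9, 0]

This is the Floyd-Warshall all-pairs shortest-path computation. For each intermediate vertex k = 0, 1, …, 2, update dist[i][j] ← min(dist[i][j], dist[i][k] + dist[k][j]). The final matrix gives, for each (i, j), the minimum total weight of any directed path from i to j (possibly empty when i = j).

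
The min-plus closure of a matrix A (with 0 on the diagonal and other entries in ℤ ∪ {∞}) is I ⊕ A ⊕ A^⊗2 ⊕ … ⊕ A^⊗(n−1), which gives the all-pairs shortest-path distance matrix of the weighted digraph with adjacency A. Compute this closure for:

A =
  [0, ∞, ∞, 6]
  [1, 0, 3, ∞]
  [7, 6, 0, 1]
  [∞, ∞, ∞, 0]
Closure =
  [0, ∞, ∞, 6]
  [1, 0, 3, 4]
  [7, 6, 0, 1]
  [∞, ∞, ∞, 0]

This is the Floyd-Warshall all-pairs shortest-path computation. For each intermediate vertex k = 0, 1, …, 3, update dist[i][j] ← min(dist[i][j], dist[i][k] + dist[k][j]). The final matrix gives, for each (i, j), the minimum total weight of any directed path from i to j (possibly empty when i = j).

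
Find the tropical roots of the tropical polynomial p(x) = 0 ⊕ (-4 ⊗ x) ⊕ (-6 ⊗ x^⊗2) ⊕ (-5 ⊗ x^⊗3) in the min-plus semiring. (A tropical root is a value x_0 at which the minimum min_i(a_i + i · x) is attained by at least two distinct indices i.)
Roots: {-1, 2, 4}

Each tropical root is a break point of the lower envelope of the lines y = a_i + i · x (there are 4 lines, with slopes 0, 1, ..., 3). Only the lines that attain the minimum somewhere contribute to roots; other lines are dominated. Here the surviving (envelope) indices are i = 3, i = 2, i = 1, i = 0.
Intersections between consecutive envelope lines give the roots: for adjacent envelope indices i < j the intersection is x = (a_i − a_j) / (j − i). Reading off the sorted break points: {-1, 2, 4}.
Verification: at each break x_0, at least two indices attain the minimum of min_i(a_i + i · x_0).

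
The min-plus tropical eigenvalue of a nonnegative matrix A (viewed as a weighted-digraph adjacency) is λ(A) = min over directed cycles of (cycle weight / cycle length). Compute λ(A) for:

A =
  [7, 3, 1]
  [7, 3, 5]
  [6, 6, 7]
λ(A) = 3

Enumerate directed cycles and compute their means (weight / length). Sample:
  cycle 0 → 0: weight = 7, length = 1, mean = 7/1 ≈ 7.000
  cycle 1 → 1: weight = 3, length = 1, mean = 3/1 ≈ 3.000
  cycle 2 → 2: weight = 7, length = 1, mean = 7/1 ≈ 7.000
  cycle 0 → 1 → 0: weight = 10, length = 2, mean = 10/2 ≈ 5.000
  cycle 0 → 2 → 0: weight = 7, length = 2, mean = 7/2 ≈ 3.500
  cycle 1 → 0 → 1: weight = 10, length = 2, mean = 10/2 ≈ 5.000
Minimum mean = 3.000, attained e.g. along the cycle 1 → 1 with weight 3 and length 1. So λ(A) = 3/1 = 3.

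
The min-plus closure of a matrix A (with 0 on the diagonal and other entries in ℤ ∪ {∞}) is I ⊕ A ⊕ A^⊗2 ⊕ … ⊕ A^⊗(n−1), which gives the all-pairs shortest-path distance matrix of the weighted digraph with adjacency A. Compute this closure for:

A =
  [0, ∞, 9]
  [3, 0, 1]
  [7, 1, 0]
Closure =
  [0, 10, 9]
  [3, 0, 1]
  [4, 1, 0]

This is the Floyd-Warshall all-pairs shortest-path computation. For each intermediate vertex k = 0, 1, …, 2, update dist[i][j] ← min(dist[i][j], dist[i][k] + dist[k][j]). The final matrix gives, for each (i, j), the minimum total weight of any directed path from i to j (possibly empty when i = j).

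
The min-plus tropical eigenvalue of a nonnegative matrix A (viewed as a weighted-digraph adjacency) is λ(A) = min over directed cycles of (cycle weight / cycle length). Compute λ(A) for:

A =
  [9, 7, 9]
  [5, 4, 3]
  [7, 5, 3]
λ(A) = 3

Enumerate directed cycles and compute their means (weight / length). Sample:
  cycle 0 → 0: weight = 9, length = 1, mean = 9/1 ≈ 9.000
  cycle 1 → 1: weight = 4, length = 1, mean = 4/1 ≈ 4.000
  cycle 2 → 2: weight = 3, length = 1, mean = 3/1 ≈ 3.000
  cycle 0 → 1 → 0: weight = 12, length = 2, mean = 12/2 ≈ 6.000
  cycle 0 → 2 → 0: weight = 16, length = 2, mean = 16/2 ≈ 8.000
  cycle 1 → 0 → 1: weight = 12, length = 2, mean = 12/2 ≈ 6.000
Minimum mean = 3.000, attained e.g. along the cycle 2 → 2 with weight 3 and length 1. So λ(A) = 3/1 = 3.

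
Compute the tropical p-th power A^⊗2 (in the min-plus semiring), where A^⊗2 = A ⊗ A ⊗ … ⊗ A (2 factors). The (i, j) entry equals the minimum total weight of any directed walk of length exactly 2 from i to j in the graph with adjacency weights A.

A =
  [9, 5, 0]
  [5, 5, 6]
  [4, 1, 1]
A^⊗2 =
  [4, 1, 1]
  [10, 7, 5]
  [5, 2, 2]

Each entry (A^⊗2)_ij equals the minimum over all length-2 walks i = v_0 → v_1 → … → v_2 = j of Σ_t A[v_t][v_{t+1}]. For example, for (i, j) = (0, 2) we minimise over 3 possible intermediate vertex sequences; the minimum is 1, attained along the walk 0 → 2 → 2.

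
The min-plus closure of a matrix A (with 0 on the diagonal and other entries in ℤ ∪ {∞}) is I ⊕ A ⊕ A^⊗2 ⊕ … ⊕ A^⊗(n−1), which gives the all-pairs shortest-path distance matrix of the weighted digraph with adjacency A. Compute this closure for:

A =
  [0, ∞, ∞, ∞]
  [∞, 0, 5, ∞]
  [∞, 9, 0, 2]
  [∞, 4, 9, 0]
Closure =
  [0, ∞, ∞, ∞]
  [∞, 0, 5, 7]
  [∞, 6, 0, 2]
  [∞, 4, 9, 0]

This is the Floyd-Warshall all-pairs shortest-path computation. For each intermediate vertex k = 0, 1, …, 3, update dist[i][j] ← min(dist[i][j], dist[i][k] + dist[k][j]). The final matrix gives, for each (i, j), the minimum total weight of any directed path from i to j (possibly empty when i = j).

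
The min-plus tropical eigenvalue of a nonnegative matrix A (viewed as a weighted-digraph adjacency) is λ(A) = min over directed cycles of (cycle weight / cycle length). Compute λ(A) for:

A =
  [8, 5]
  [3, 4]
λ(A) = 4

Enumerate directed cycles and compute their means (weight / length). Sample:
  cycle 0 → 0: weight = 8, length = 1, mean = 8/1 ≈ 8.000
  cycle 1 → 1: weight = 4, length = 1, mean = 4/1 ≈ 4.000
  cycle 0 → 1 → 0: weight = 8, length = 2, mean = 8/2 ≈ 4.000
  cycle 1 → 0 → 1: weight = 8, length = 2, mean = 8/2 ≈ 4.000
Minimum mean = 4.000, attained e.g. along the cycle 1 → 1 with weight 4 and length 1. So λ(A) = 4/1 = 4.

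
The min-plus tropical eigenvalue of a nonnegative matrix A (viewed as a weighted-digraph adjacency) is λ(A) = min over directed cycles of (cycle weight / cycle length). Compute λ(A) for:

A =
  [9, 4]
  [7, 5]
λ(A) = 5

Enumerate directed cycles and compute their means (weight / length). Sample:
  cycle 0 → 0: weight = 9, length = 1, mean = 9/1 ≈ 9.000
  cycle 1 → 1: weight = 5, length = 1, mean = 5/1 ≈ 5.000
  cycle 0 → 1 → 0: weight = 11, length = 2, mean = 11/2 ≈ 5.500
  cycle 1 → 0 → 1: weight = 11, length = 2, mean = 11/2 ≈ 5.500
Minimum mean = 5.000, attained e.g. along the cycle 1 → 1 with weight 5 and length 1. So λ(A) = 5/1 = 5.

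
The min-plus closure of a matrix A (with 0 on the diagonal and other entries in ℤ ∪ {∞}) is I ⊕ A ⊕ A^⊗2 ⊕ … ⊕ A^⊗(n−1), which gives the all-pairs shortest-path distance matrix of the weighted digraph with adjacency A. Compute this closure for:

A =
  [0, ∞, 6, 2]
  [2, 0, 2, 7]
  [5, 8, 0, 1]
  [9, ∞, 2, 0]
Closure =
  [0, 12, 4, 2]
  [2, 0, 2, 3]
  [5, 8, 0, 1]
  [7, 10, 2, 0]

This is the Floyd-Warshall all-pairs shortest-path computation. For each intermediate vertex k = 0, 1, …, 3, update dist[i][j] ← min(dist[i][j], dist[i][k] + dist[k][j]). The final matrix gives, for each (i, j), the minimum total weight of any directed path from i to j (possibly empty when i = j).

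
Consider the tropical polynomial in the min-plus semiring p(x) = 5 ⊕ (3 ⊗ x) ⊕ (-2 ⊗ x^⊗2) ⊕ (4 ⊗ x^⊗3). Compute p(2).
p(2) = 2

A tropical monomial a ⊗ x^⊗i evaluates to a + i · x. Evaluating each term at x = 2:
  Term 0 contributes 5 + 0 · 2 = 5
  Term 1 contributes 3 + 1 · 2 = 5
  Term 2 contributes -2 + 2 · 2 = 2
  Term 3 contributes 4 + 3 · 2 = 10
p(2) = ⊕ of these = min[5, 5, 2, 10] = 2.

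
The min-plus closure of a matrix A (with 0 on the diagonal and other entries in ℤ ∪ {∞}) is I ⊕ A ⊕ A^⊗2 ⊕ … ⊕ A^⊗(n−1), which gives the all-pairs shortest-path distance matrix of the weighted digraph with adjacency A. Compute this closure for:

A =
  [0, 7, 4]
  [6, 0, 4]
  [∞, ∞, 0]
Closure =
  [0, 7, 4]
  [6, 0, 4]
  [∞, ∞, 0]

This is the Floyd-Warshall all-pairs shortest-path computation. For each intermediate vertex k = 0, 1, …, 2, update dist[i][j] ← min(dist[i][j], dist[i][k] + dist[k][j]). The final matrix gives, for each (i, j), the minimum total weight of any directed path from i to j (possibly empty when i = j).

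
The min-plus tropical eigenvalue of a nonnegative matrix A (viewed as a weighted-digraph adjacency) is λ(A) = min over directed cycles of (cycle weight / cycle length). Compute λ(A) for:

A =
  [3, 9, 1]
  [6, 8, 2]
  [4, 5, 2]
λ(A) = 2

Enumerate directed cycles and compute their means (weight / length). Sample:
  cycle 0 → 0: weight = 3, length = 1, mean = 3/1 ≈ 3.000
  cycle 1 → 1: weight = 8, length = 1, mean = 8/1 ≈ 8.000
  cycle 2 → 2: weight = 2, length = 1, mean = 2/1 ≈ 2.000
  cycle 0 → 1 → 0: weight = 15, length = 2, mean = 15/2 ≈ 7.500
  cycle 0 → 2 → 0: weight = 5, length = 2, mean = 5/2 ≈ 2.500
  cycle 1 → 0 → 1: weight = 15, length = 2, mean = 15/2 ≈ 7.500
Minimum mean = 2.000, attained e.g. along the cycle 2 → 2 with weight 2 and length 1. So λ(A) = 2/1 = 2.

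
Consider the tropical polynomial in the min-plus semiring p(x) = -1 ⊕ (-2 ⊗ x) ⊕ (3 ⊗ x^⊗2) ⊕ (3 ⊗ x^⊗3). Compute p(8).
p(8) = -1

A tropical monomial a ⊗ x^⊗i evaluates to a + i · x. Evaluating each term at x = 8:
  Term 0 contributes -1 + 0 · 8 = -1
  Term 1 contributes -2 + 1 · 8 = 6
  Term 2 contributes 3 + 2 · 8 = 19
  Term 3 contributes 3 + 3 · 8 = 27
p(8) = ⊕ of these = min[-1, 6, 19, 27] = -1.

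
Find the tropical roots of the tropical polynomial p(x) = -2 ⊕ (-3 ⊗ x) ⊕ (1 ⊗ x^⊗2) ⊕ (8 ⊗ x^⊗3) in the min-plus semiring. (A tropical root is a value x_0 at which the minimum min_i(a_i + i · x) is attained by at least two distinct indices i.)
Roots: {-7, -4, 1}

Each tropical root is a break point of the lower envelope of the lines y = a_i + i · x (there are 4 lines, with slopes 0, 1, ..., 3). Only the lines that attain the minimum somewhere contribute to roots; other lines are dominated. Here the surviving (envelope) indices are i = 3, i = 2, i = 1, i = 0.
Intersections between consecutive envelope lines give the roots: for adjacent envelope indices i < j the intersection is x = (a_i − a_j) / (j − i). Reading off the sorted break points: {-7, -4, 1}.
Verification: at each break x_0, at least two indices attain the minimum of min_i(a_i + i · x_0).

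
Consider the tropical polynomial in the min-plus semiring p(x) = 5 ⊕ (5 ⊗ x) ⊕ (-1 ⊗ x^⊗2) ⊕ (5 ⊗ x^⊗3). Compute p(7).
p(7) = 5

A tropical monomial a ⊗ x^⊗i evaluates to a + i · x. Evaluating each term at x = 7:
  Term 0 contributes 5 + 0 · 7 = 5
  Term 1 contributes 5 + 1 · 7 = 12
  Term 2 contributes -1 + 2 · 7 = 13
  Term 3 contributes 5 + 3 · 7 = 26
p(7) = ⊕ of these = min[5, 12, 13, 26] = 5.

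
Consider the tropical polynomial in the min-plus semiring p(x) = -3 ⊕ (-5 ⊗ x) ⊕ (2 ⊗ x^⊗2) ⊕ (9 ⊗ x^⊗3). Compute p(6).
p(6) = -3

A tropical monomial a ⊗ x^⊗i evaluates to a + i · x. Evaluating each term at x = 6:
  Term 0 contributes -3 + 0 · 6 = -3
  Term 1 contributes -5 + 1 · 6 = 1
  Term 2 contributes 2 + 2 · 6 = 14
  Term 3 contributes 9 + 3 · 6 = 27
p(6) = ⊕ of these = min[-3, 1, 14, 27] = -3.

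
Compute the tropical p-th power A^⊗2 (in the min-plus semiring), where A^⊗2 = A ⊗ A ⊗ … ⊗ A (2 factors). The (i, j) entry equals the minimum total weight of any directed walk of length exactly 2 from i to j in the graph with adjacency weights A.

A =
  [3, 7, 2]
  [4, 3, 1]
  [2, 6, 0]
A^⊗2 =
  [4, 8, 2]
  [3, 6, 1]
  [2, 6, 0]

Each entry (A^⊗2)_ij equals the minimum over all length-2 walks i = v_0 → v_1 → … → v_2 = j of Σ_t A[v_t][v_{t+1}]. For example, for (i, j) = (0, 2) we minimise over 3 possible intermediate vertex sequences; the minimum is 2, attained along the walk 0 → 2 → 2.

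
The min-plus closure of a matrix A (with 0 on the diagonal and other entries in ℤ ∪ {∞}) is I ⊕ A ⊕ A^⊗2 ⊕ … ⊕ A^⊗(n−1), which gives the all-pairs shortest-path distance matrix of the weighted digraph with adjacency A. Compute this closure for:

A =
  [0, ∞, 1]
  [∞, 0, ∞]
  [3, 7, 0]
Closure =
  [0, 8, 1]
  [∞, 0, ∞]
  [3, 7, 0]

This is the Floyd-Warshall all-pairs shortest-path computation. For each intermediate vertex k = 0, 1, …, 2, update dist[i][j] ← min(dist[i][j], dist[i][k] + dist[k][j]). The final matrix gives, for each (i, j), the minimum total weight of any directed path from i to j (possibly empty when i = j).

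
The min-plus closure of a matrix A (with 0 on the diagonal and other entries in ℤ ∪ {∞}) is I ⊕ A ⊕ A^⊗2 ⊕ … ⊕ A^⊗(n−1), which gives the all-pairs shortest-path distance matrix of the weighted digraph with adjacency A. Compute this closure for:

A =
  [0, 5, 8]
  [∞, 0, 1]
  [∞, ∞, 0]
Closure =
  [0, 5, 6]
  [∞, 0, 1]
  [∞, ∞, 0]

This is the Floyd-Warshall all-pairs shortest-path computation. For each intermediate vertex k = 0, 1, …, 2, update dist[i][j] ← min(dist[i][j], dist[i][k] + dist[k][j]). The final matrix gives, for each (i, j), the minimum total weight of any directed path from i to j (possibly empty when i = j).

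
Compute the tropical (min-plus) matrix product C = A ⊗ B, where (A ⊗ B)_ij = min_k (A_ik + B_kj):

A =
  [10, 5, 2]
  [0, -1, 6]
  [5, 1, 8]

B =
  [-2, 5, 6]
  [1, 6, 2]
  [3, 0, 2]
A ⊗ B =
  [5, 2, 4]
  [-2, 5, 1]
  [2, 7, 3]

Apply the min-plus product entry-by-entry:
  C[0][0] = min over k of (A[0][0] + B[0][0] = 10 + -2 = 8, A[0][1] + B[1][0] = 5 + 1 = 6, A[0][2] + B[2][0] = 2 + 3 = 5) = 5 (attained at k = 2)
  C[0][1] = min over k of (A[0][0] + B[0][1] = 10 + 5 = 15, A[0][1] + B[1][1] = 5 + 6 = 11, A[0][2] + B[2][1] = 2 + 0 = 2) = 2 (attained at k = 2)
  C[0][2] = min over k of (A[0][0] + B[0][2] = 10 + 6 = 16, A[0][1] + B[1][2] = 5 + 2 = 7, A[0][2] + B[2][2] = 2 + 2 = 4) = 4 (attained at k = 2)
  C[1][0] = min over k of (A[1][0] + B[0][0] = 0 + -2 = -2, A[1][1] + B[1][0] = -1 + 1 = 0, A[1][2] + B[2][0] = 6 + 3 = 9) = -2 (attained at k = 0)
  C[1][1] = min over k of (A[1][0] + B[0][1] = 0 + 5 = 5, A[1][1] + B[1][1] = -1 + 6 = 5, A[1][2] + B[2][1] = 6 + 0 = 6) = 5 (attained at k = 0)
  C[1][2] = min over k of (A[1][0] + B[0][2] = 0 + 6 = 6, A[1][1] + B[1][2] = -1 + 2 = 1, A[1][2] + B[2][2] = 6 + 2 = 8) = 1 (attained at k = 1)
  C[2][0] = min over k of (A[2][0] + B[0][0] = 5 + -2 = 3, A[2][1] + B[1][0] = 1 + 1 = 2, A[2][2] + B[2][0] = 8 + 3 = 11) = 2 (attained at k = 1)
  C[2][1] = min over k of (A[2][0] + B[0][1] = 5 + 5 = 10, A[2][1] + B[1][1] = 1 + 6 = 7, A[2][2] + B[2][1] = 8 + 0 = 8) = 7 (attained at k = 1)
  C[2][2] = min over k of (A[2][0] + B[0][2] = 5 + 6 = 11, A[2][1] + B[1][2] = 1 + 2 = 3, A[2][2] + B[2][2] = 8 + 2 = 10) = 3 (attained at k = 1)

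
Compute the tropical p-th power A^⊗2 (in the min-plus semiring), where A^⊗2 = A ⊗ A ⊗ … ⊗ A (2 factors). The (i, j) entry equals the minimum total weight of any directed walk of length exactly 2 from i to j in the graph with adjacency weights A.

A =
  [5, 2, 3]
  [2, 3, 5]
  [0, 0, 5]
A^⊗2 =
  [3, 3, 7]
  [5, 4, 5]
  [2, 2, 3]

Each entry (A^⊗2)_ij equals the minimum over all length-2 walks i = v_0 → v_1 → … → v_2 = j of Σ_t A[v_t][v_{t+1}]. For example, for (i, j) = (0, 2) we minimise over 3 possible intermediate vertex sequences; the minimum is 7, attained along the walk 0 → 1 → 2.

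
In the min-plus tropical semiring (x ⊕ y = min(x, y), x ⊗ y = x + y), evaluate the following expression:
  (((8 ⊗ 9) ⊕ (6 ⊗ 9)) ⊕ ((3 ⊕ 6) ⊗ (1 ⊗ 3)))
(((8 ⊗ 9) ⊕ (6 ⊗ 9)) ⊕ ((3 ⊕ 6) ⊗ (1 ⊗ 3))) = 7

Expand innermost to outermost. Recall ⊕ takes the minimum of its arguments and ⊗ takes their sum. Working out the expression (((8 ⊗ 9) ⊕ (6 ⊗ 9)) ⊕ ((3 ⊕ 6) ⊗ (1 ⊗ 3))) gives 7.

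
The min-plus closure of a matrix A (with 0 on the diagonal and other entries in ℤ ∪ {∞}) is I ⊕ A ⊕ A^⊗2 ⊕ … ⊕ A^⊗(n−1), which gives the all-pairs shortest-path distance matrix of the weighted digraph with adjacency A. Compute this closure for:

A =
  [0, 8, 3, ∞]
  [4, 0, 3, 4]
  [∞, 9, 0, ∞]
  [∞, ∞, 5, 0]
Closure =
  [0, 8, 3, 12]
  [4, 0, 3, 4]
  [13, 9, 0, 13]
  [18, 14, 5, 0]

This is the Floyd-Warshall all-pairs shortest-path computation. For each intermediate vertex k = 0, 1, …, 3, update dist[i][j] ← min(dist[i][j], dist[i][k] + dist[k][j]). The final matrix gives, for each (i, j), the minimum total weight of any directed path from i to j (possibly empty when i = j).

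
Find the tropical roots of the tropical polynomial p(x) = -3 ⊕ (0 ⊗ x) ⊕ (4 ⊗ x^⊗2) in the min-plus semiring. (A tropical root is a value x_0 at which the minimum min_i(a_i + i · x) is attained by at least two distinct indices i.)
Roots: {-4, -3}

Each tropical root is a break point of the lower envelope of the lines y = a_i + i · x (there are 3 lines, with slopes 0, 1, ..., 2). Only the lines that attain the minimum somewhere contribute to roots; other lines are dominated. Here the surviving (envelope) indices are i = 2, i = 1, i = 0.
Intersections between consecutive envelope lines give the roots: for adjacent envelope indices i < j the intersection is x = (a_i − a_j) / (j − i). Reading off the sorted break points: {-4, -3}.
Verification: at each break x_0, at least two indices attain the minimum of min_i(a_i + i · x_0).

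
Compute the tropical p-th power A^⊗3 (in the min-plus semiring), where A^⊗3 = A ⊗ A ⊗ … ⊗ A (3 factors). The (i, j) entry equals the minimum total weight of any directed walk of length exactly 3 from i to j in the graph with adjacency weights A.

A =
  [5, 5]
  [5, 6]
A^⊗3 =
  [15, 15]
  [15, 15]

Each entry (A^⊗3)_ij equals the minimum over all length-3 walks i = v_0 → v_1 → … → v_3 = j of Σ_t A[v_t][v_{t+1}]. For example, for (i, j) = (0, 1) we minimise over 4 possible intermediate vertex sequences; the minimum is 15, attained along the walk 0 → 0 → 0 → 1.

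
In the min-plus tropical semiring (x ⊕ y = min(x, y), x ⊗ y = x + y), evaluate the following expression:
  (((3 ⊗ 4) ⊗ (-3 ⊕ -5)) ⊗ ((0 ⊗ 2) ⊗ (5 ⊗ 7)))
(((3 ⊗ 4) ⊗ (-3 ⊕ -5)) ⊗ ((0 ⊗ 2) ⊗ (5 ⊗ 7))) = 16

Expand innermost to outermost. Recall ⊕ takes the minimum of its arguments and ⊗ takes their sum. Working out the expression (((3 ⊗ 4) ⊗ (-3 ⊕ -5)) ⊗ ((0 ⊗ 2) ⊗ (5 ⊗ 7))) gives 16.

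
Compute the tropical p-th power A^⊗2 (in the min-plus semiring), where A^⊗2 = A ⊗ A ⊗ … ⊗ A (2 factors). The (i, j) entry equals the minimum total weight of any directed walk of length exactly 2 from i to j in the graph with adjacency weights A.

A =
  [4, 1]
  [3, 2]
A^⊗2 =
  [4, 3]
  [5, 4]

Each entry (A^⊗2)_ij equals the minimum over all length-2 walks i = v_0 → v_1 → … → v_2 = j of Σ_t A[v_t][v_{t+1}]. For example, for (i, j) = (0, 1) we minimise over 2 possible intermediate vertex sequences; the minimum is 3, attained along the walk 0 → 1 → 1.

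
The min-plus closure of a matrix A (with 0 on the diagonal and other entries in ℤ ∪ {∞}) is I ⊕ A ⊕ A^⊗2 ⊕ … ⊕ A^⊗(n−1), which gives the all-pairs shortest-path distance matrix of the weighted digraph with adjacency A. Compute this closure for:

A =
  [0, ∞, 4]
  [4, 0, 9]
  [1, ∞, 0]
Closure =
  [0, ∞, 4]
  [4, 0, 8]
  [1, ∞, 0]

This is the Floyd-Warshall all-pairs shortest-path computation. For each intermediate vertex k = 0, 1, …, 2, update dist[i][j] ← min(dist[i][j], dist[i][k] + dist[k][j]). The final matrix gives, for each (i, j), the minimum total weight of any directed path from i to j (possibly empty when i = j).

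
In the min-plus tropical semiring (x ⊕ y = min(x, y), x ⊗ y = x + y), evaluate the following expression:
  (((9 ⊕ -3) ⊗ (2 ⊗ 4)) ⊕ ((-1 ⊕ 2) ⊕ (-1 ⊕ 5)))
(((9 ⊕ -3) ⊗ (2 ⊗ 4)) ⊕ ((-1 ⊕ 2) ⊕ (-1 ⊕ 5))) = -1

Expand innermost to outermost. Recall ⊕ takes the minimum of its arguments and ⊗ takes their sum. Working out the expression (((9 ⊕ -3) ⊗ (2 ⊗ 4)) ⊕ ((-1 ⊕ 2) ⊕ (-1 ⊕ 5))) gives -1.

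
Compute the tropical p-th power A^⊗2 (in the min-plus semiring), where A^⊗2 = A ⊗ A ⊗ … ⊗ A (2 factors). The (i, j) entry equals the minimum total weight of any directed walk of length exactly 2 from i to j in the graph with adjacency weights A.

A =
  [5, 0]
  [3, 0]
A^⊗2 =
  [3, 0]
  [3, 0]

Each entry (A^⊗2)_ij equals the minimum over all length-2 walks i = v_0 → v_1 → … → v_2 = j of Σ_t A[v_t][v_{t+1}]. For example, for (i, j) = (0, 1) we minimise over 2 possible intermediate vertex sequences; the minimum is 0, attained along the walk 0 → 1 → 1.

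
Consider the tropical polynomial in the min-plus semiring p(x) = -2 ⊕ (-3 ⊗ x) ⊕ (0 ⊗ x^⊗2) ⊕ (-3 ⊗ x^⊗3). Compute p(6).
p(6) = -2

A tropical monomial a ⊗ x^⊗i evaluates to a + i · x. Evaluating each term at x = 6:
  Term 0 contributes -2 + 0 · 6 = -2
  Term 1 contributes -3 + 1 · 6 = 3
  Term 2 contributes 0 + 2 · 6 = 12
  Term 3 contributes -3 + 3 · 6 = 15
p(6) = ⊕ of these = min[-2, 3, 12, 15] = -2.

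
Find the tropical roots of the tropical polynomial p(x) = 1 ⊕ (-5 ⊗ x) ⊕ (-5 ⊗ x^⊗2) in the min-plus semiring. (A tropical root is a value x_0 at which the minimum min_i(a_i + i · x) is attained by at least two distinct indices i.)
Roots: {0, 6}

Each tropical root is a break point of the lower envelope of the lines y = a_i + i · x (there are 3 lines, with slopes 0, 1, ..., 2). Only the lines that attain the minimum somewhere contribute to roots; other lines are dominated. Here the surviving (envelope) indices are i = 2, i = 1, i = 0.
Intersections between consecutive envelope lines give the roots: for adjacent envelope indices i < j the intersection is x = (a_i − a_j) / (j − i). Reading off the sorted break points: {0, 6}.
Verification: at each break x_0, at least two indices attain the minimum of min_i(a_i + i · x_0).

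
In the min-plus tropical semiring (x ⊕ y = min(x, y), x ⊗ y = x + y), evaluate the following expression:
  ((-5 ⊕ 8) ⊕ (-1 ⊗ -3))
((-5 ⊕ 8) ⊕ (-1 ⊗ -3)) = -5

Expand innermost to outermost. Recall ⊕ takes the minimum of its arguments and ⊗ takes their sum. Working out the expression ((-5 ⊕ 8) ⊕ (-1 ⊗ -3)) gives -5.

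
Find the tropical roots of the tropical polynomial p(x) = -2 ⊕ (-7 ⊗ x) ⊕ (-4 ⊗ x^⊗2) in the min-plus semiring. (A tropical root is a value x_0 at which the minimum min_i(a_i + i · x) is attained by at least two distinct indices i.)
Roots: {-3, 5}

Each tropical root is a break point of the lower envelope of the lines y = a_i + i · x (there are 3 lines, with slopes 0, 1, ..., 2). Only the lines that attain the minimum somewhere contribute to roots; other lines are dominated. Here the surviving (envelope) indices are i = 2, i = 1, i = 0.
Intersections between consecutive envelope lines give the roots: for adjacent envelope indices i < j the intersection is x = (a_i − a_j) / (j − i). Reading off the sorted break points: {-3, 5}.
Verification: at each break x_0, at least two indices attain the minimum of min_i(a_i + i · x_0).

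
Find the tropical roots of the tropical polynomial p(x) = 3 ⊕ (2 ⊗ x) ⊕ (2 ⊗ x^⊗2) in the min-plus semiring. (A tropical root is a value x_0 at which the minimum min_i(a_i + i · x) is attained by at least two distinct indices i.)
Roots: {0, 1}

Each tropical root is a break point of the lower envelope of the lines y = a_i + i · x (there are 3 lines, with slopes 0, 1, ..., 2). Only the lines that attain the minimum somewhere contribute to roots; other lines are dominated. Here the surviving (envelope) indices are i = 2, i = 1, i = 0.
Intersections between consecutive envelope lines give the roots: for adjacent envelope indices i < j the intersection is x = (a_i − a_j) / (j − i). Reading off the sorted break points: {0, 1}.
Verification: at each break x_0, at least two indices attain the minimum of min_i(a_i + i · x_0).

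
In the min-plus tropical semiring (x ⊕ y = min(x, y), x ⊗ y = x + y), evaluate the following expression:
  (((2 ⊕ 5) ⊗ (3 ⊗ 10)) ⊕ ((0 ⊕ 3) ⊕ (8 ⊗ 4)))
(((2 ⊕ 5) ⊗ (3 ⊗ 10)) ⊕ ((0 ⊕ 3) ⊕ (8 ⊗ 4))) = 0

Expand innermost to outermost. Recall ⊕ takes the minimum of its arguments and ⊗ takes their sum. Working out the expression (((2 ⊕ 5) ⊗ (3 ⊗ 10)) ⊕ ((0 ⊕ 3) ⊕ (8 ⊗ 4))) gives 0.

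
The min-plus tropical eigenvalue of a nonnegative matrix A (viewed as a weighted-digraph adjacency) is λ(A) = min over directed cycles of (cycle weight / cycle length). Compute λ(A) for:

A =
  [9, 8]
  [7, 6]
λ(A) = 6

Enumerate directed cycles and compute their means (weight / length). Sample:
  cycle 0 → 0: weight = 9, length = 1, mean = 9/1 ≈ 9.000
  cycle 1 → 1: weight = 6, length = 1, mean = 6/1 ≈ 6.000
  cycle 0 → 1 → 0: weight = 15, length = 2, mean = 15/2 ≈ 7.500
  cycle 1 → 0 → 1: weight = 15, length = 2, mean = 15/2 ≈ 7.500
Minimum mean = 6.000, attained e.g. along the cycle 1 → 1 with weight 6 and length 1. So λ(A) = 6/1 = 6.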